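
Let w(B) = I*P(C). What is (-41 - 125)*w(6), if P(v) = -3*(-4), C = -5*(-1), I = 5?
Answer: -9960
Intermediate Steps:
C = 5
P(v) = 12
w(B) = 60 (w(B) = 5*12 = 60)
(-41 - 125)*w(6) = (-41 - 125)*60 = -166*60 = -9960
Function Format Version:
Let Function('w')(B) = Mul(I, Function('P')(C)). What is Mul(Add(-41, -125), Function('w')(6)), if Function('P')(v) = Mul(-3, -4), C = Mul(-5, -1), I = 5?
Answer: -9960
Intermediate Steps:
C = 5
Function('P')(v) = 12
Function('w')(B) = 60 (Function('w')(B) = Mul(5, 12) = 60)
Mul(Add(-41, -125), Function('w')(6)) = Mul(Add(-41, -125), 60) = Mul(-166, 60) = -9960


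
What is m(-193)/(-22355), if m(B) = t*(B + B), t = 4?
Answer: 1544/22355 ≈ 0.069067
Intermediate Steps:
m(B) = 8*B (m(B) = 4*(B + B) = 4*(2*B) = 8*B)
m(-193)/(-22355) = (8*(-193))/(-22355) = -1544*(-1/22355) = 1544/22355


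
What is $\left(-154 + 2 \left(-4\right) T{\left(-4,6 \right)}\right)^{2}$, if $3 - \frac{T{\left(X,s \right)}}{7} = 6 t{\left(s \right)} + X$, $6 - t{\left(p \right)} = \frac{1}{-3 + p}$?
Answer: $1844164$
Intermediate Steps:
$t{\left(p \right)} = 6 - \frac{1}{-3 + p}$
$T{\left(X,s \right)} = 21 - 7 X - \frac{42 \left(-19 + 6 s\right)}{-3 + s}$ ($T{\left(X,s \right)} = 21 - 7 \left(6 \frac{-19 + 6 s}{-3 + s} + X\right) = 21 - 7 \left(\frac{6 \left(-19 + 6 s\right)}{-3 + s} + X\right) = 21 - 7 \left(X + \frac{6 \left(-19 + 6 s\right)}{-3 + s}\right) = 21 - \left(7 X + \frac{42 \left(-19 + 6 s\right)}{-3 + s}\right) = 21 - 7 X - \frac{42 \left(-19 + 6 s\right)}{-3 + s}$)
$\left(-154 + 2 \left(-4\right) T{\left(-4,6 \right)}\right)^{2} = \left(-154 + 2 \left(-4\right) \frac{7 \left(114 - 216 + \left(-3 + 6\right) \left(3 - -4\right)\right)}{-3 + 6}\right)^{2} = \left(-154 - 8 \frac{7 \left(114 - 216 + 3 \left(3 + 4\right)\right)}{3}\right)^{2} = \left(-154 - 8 \cdot 7 \cdot \frac{1}{3} \left(114 - 216 + 3 \cdot 7\right)\right)^{2} = \left(-154 - 8 \cdot 7 \cdot \frac{1}{3} \left(114 - 216 + 21\right)\right)^{2} = \left(-154 - 8 \cdot 7 \cdot \frac{1}{3} \left(-81\right)\right)^{2} = \left(-154 - -1512\right)^{2} = \left(-154 + 1512\right)^{2} = 1358^{2} = 1844164$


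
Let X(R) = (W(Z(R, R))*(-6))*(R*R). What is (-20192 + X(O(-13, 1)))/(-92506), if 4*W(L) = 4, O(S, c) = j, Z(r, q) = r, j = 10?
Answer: 452/2011 ≈ 0.22476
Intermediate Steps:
O(S, c) = 10
W(L) = 1 (W(L) = (¼)*4 = 1)
X(R) = -6*R² (X(R) = (1*(-6))*(R*R) = -6*R²)
(-20192 + X(O(-13, 1)))/(-92506) = (-20192 - 6*10²)/(-92506) = (-20192 - 6*100)*(-1/92506) = (-20192 - 600)*(-1/92506) = -20792*(-1/92506) = 452/2011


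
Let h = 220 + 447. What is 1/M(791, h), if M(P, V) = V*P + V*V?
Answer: 1/972486 ≈ 1.0283e-6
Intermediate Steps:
h = 667
M(P, V) = V² + P*V (M(P, V) = P*V + V² = V² + P*V)
1/M(791, h) = 1/(667*(791 + 667)) = 1/(667*1458) = 1/972486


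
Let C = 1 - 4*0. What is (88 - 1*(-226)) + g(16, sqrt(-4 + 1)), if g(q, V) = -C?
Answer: 313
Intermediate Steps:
C = 1 (C = 1 + 0 = 1)
g(q, V) = -1 (g(q, V) = -1*1 = -1)
(88 - 1*(-226)) + g(16, sqrt(-4 + 1)) = (88 - 1*(-226)) - 1 = (88 + 226) - 1 = 314 - 1 = 313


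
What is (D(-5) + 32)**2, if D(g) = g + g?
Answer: 484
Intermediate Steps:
D(g) = 2*g
(D(-5) + 32)**2 = (2*(-5) + 32)**2 = (-10 + 32)**2 = 22**2 = 484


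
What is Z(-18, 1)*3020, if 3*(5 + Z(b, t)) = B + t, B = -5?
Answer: -57380/3 ≈ -19127.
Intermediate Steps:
Z(b, t) = -20/3 + t/3 (Z(b, t) = -5 + (-5 + t)/3 = -5 + (-5/3 + t/3) = -20/3 + t/3)
Z(-18, 1)*3020 = (-20/3 + (1/3)*1)*3020 = (-20/3 + 1/3)*3020 = -19/3*3020 = -57380/3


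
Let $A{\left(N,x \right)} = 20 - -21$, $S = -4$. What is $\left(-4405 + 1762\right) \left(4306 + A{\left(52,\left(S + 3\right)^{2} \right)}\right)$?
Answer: $-11489121$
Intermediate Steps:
$A{\left(N,x \right)} = 41$ ($A{\left(N,x \right)} = 20 + 21 = 41$)
$\left(-4405 + 1762\right) \left(4306 + A{\left(52,\left(S + 3\right)^{2} \right)}\right) = \left(-4405 + 1762\right) \left(4306 + 41\right) = \left(-2643\right) 4347 = -11489121$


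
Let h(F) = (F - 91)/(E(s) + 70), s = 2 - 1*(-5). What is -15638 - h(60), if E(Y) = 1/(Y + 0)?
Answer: -7678041/491 ≈ -15638.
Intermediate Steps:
s = 7 (s = 2 + 5 = 7)
E(Y) = 1/Y
h(F) = -637/491 + 7*F/491 (h(F) = (F - 91)/(1/7 + 70) = (-91 + F)/(1/7 + 70) = (-91 + F)/(491/7) = (-91 + F)*(7/491) = -637/491 + 7*F/491)
-15638 - h(60) = -15638 - (-637/491 + (7/491)*60) = -15638 - (-637/491 + 420/491) = -15638 - 1*(-217/491) = -15638 + 217/491 = -7678041/491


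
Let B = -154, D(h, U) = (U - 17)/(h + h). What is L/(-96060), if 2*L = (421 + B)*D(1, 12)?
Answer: 89/25616 ≈ 0.0034744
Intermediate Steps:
D(h, U) = (-17 + U)/(2*h) (D(h, U) = (-17 + U)/((2*h)) = (-17 + U)*(1/(2*h)) = (-17 + U)/(2*h))
L = -1335/4 (L = ((421 - 154)*((½)*(-17 + 12)/1))/2 = (267*((½)*1*(-5)))/2 = (267*(-5/2))/2 = (½)*(-1335/2) = -1335/4 ≈ -333.75)
L/(-96060) = -1335/4/(-96060) = -1335/4*(-1/96060) = 89/25616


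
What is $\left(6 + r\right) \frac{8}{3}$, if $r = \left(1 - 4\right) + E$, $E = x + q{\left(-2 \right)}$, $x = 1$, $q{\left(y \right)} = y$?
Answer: $\frac{16}{3} \approx 5.3333$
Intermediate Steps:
$E = -1$ ($E = 1 - 2 = -1$)
$r = -4$ ($r = \left(1 - 4\right) - 1 = -3 - 1 = -4$)
$\left(6 + r\right) \frac{8}{3} = \left(6 - 4\right) \frac{8}{3} = 2 \cdot 8 \cdot \frac{1}{3} = 2 \cdot \frac{8}{3} = \frac{16}{3}$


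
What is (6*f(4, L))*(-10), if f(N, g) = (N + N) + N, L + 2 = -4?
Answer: -720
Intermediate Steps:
L = -6 (L = -2 - 4 = -6)
f(N, g) = 3*N (f(N, g) = 2*N + N = 3*N)
(6*f(4, L))*(-10) = (6*(3*4))*(-10) = (6*12)*(-10) = 72*(-10) = -720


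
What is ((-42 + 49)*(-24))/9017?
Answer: -168/9017 ≈ -0.018631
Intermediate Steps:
((-42 + 49)*(-24))/9017 = (7*(-24))*(1/9017) = -168*1/9017 = -168/9017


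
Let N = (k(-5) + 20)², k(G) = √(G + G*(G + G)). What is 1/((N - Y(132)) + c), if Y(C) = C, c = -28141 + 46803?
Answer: 253/4799715 - 8*√5/23998575 ≈ 5.1966e-5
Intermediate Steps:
c = 18662
k(G) = √(G + 2*G²) (k(G) = √(G + G*(2*G)) = √(G + 2*G²))
N = (20 + 3*√5)² (N = (√(-5*(1 + 2*(-5))) + 20)² = (√(-5*(1 - 10)) + 20)² = (√(-5*(-9)) + 20)² = (√45 + 20)² = (3*√5 + 20)² = (20 + 3*√5)² ≈ 713.33)
1/((N - Y(132)) + c) = 1/(((445 + 120*√5) - 1*132) + 18662) = 1/(((445 + 120*√5) - 132) + 18662) = 1/((313 + 120*√5) + 18662) = 1/(18975 + 120*√5)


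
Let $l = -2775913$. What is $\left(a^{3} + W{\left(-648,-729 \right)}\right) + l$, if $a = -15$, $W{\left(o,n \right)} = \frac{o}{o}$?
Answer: $-2779287$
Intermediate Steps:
$W{\left(o,n \right)} = 1$
$\left(a^{3} + W{\left(-648,-729 \right)}\right) + l = \left(\left(-15\right)^{3} + 1\right) - 2775913 = \left(-3375 + 1\right) - 2775913 = -3374 - 2775913 = -2779287$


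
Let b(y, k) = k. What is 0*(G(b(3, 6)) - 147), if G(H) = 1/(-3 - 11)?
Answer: 0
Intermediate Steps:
G(H) = -1/14 (G(H) = 1/(-14) = -1/14)
0*(G(b(3, 6)) - 147) = 0*(-1/14 - 147) = 0*(-2059/14) = 0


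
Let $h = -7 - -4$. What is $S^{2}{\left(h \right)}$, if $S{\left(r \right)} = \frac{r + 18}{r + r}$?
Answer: $\frac{25}{4} \approx 6.25$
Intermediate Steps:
$h = -3$ ($h = -7 + 4 = -3$)
$S{\left(r \right)} = \frac{18 + r}{2 r}$
$S^{2}{\left(h \right)} = \left(\frac{18 - 3}{2 \left(-3\right)}\right)^{2} = \left(\frac{1}{2} \left(- \frac{1}{3}\right) 15\right)^{2} = \left(- \frac{5}{2}\right)^{2} = \frac{25}{4}$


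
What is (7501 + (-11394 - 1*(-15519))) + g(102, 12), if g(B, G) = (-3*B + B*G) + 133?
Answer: 12677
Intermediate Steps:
g(B, G) = 133 - 3*B + B*G
(7501 + (-11394 - 1*(-15519))) + g(102, 12) = (7501 + (-11394 - 1*(-15519))) + (133 - 3*102 + 102*12) = (7501 + (-11394 + 15519)) + (133 - 306 + 1224) = (7501 + 4125) + 1051 = 11626 + 1051 = 12677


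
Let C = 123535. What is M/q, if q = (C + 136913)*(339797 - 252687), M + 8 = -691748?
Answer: -172939/5671906320 ≈ -3.0490e-5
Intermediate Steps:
M = -691756 (M = -8 - 691748 = -691756)
q = 22687625280 (q = (123535 + 136913)*(339797 - 252687) = 260448*87110 = 22687625280)
M/q = -691756/22687625280 = -691756*1/22687625280 = -172939/5671906320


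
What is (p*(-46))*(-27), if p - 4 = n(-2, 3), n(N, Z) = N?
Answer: 2484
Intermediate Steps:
p = 2 (p = 4 - 2 = 2)
(p*(-46))*(-27) = (2*(-46))*(-27) = -92*(-27) = 2484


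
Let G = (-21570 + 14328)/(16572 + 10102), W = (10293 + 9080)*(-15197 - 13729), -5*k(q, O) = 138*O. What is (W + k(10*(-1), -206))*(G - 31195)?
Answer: 1165729479543218832/66685 ≈ 1.7481e+13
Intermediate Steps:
k(q, O) = -138*O/5
W = -560383398 (W = 19373*(-28926) = -560383398)
G = -3621/13337 (G = -7242/26674 = -7242*1/26674 = -3621/13337 ≈ -0.27150)
(W + k(10*(-1), -206))*(G - 31195) = (-560383398 - 138/5*(-206))*(-3621/13337 - 31195) = (-560383398 + 28428/5)*(-416051336/13337) = -2801888562/5*(-416051336/13337) = 1165729479543218832/66685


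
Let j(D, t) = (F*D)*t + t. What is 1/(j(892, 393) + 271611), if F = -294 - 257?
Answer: -1/192884352 ≈ -5.1845e-9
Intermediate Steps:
F = -551
j(D, t) = t - 551*D*t (j(D, t) = (-551*D)*t + t = -551*D*t + t = t - 551*D*t)
1/(j(892, 393) + 271611) = 1/(393*(1 - 551*892) + 271611) = 1/(393*(1 - 491492) + 271611) = 1/(393*(-491491) + 271611) = 1/(-193155963 + 271611) = 1/(-192884352) = -1/192884352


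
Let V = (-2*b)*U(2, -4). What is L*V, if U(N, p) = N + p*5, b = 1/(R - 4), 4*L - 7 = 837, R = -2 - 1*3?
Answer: -844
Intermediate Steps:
R = -5 (R = -2 - 3 = -5)
L = 211 (L = 7/4 + (1/4)*837 = 7/4 + 837/4 = 211)
b = -1/9 (b = 1/(-5 - 4) = 1/(-9) = -1/9 ≈ -0.11111)
U(N, p) = N + 5*p
V = -4 (V = (-2*(-1/9))*(2 + 5*(-4)) = 2*(2 - 20)/9 = (2/9)*(-18) = -4)
L*V = 211*(-4) = -844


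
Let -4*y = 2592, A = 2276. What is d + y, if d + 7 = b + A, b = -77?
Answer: 1544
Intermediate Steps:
y = -648 (y = -¼*2592 = -648)
d = 2192 (d = -7 + (-77 + 2276) = -7 + 2199 = 2192)
d + y = 2192 - 648 = 1544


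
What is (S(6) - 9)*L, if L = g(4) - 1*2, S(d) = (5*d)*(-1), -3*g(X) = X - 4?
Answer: 78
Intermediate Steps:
g(X) = 4/3 - X/3 (g(X) = -(X - 4)/3 = -(-4 + X)/3 = 4/3 - X/3)
S(d) = -5*d
L = -2 (L = (4/3 - 1/3*4) - 1*2 = (4/3 - 4/3) - 2 = 0 - 2 = -2)
(S(6) - 9)*L = (-5*6 - 9)*(-2) = (-30 - 9)*(-2) = -39*(-2) = 78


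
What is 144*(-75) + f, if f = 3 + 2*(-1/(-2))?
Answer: -10796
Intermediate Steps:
f = 4 (f = 3 + 2*(-1*(-½)) = 3 + 2*(½) = 3 + 1 = 4)
144*(-75) + f = 144*(-75) + 4 = -10800 + 4 = -10796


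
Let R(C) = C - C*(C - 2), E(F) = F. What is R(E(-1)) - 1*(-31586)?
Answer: 31582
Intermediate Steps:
R(C) = C - C*(-2 + C)
R(E(-1)) - 1*(-31586) = -(3 - 1*(-1)) - 1*(-31586) = -(3 + 1) + 31586 = -1*4 + 31586 = -4 + 31586 = 31582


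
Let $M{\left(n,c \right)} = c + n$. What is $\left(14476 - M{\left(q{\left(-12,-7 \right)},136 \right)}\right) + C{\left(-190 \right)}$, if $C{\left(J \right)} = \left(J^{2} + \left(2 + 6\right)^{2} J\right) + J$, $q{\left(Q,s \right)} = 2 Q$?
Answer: $38114$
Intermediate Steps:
$C{\left(J \right)} = J^{2} + 65 J$ ($C{\left(J \right)} = \left(J^{2} + 8^{2} J\right) + J = \left(J^{2} + 64 J\right) + J = J^{2} + 65 J$)
$\left(14476 - M{\left(q{\left(-12,-7 \right)},136 \right)}\right) + C{\left(-190 \right)} = \left(14476 - \left(136 + 2 \left(-12\right)\right)\right) - 190 \left(65 - 190\right) = \left(14476 - \left(136 - 24\right)\right) - -23750 = \left(14476 - 112\right) + 23750 = 14364 + 23750 = 38114$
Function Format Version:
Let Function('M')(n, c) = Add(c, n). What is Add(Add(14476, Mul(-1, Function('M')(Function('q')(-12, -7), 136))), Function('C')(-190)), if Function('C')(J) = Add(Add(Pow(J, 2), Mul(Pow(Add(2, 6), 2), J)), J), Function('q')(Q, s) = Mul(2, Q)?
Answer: 38114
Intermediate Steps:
Function('C')(J) = Add(Pow(J, 2), Mul(65, J)) (Function('C')(J) = Add(Add(Pow(J, 2), Mul(Pow(8, 2), J)), J) = Add(Add(Pow(J, 2), Mul(64, J)), J) = Add(Pow(J, 2), Mul(65, J)))
Add(Add(14476, Mul(-1, Function('M')(Function('q')(-12, -7), 136))), Function('C')(-190)) = Add(Add(14476, Mul(-1, Add(136, Mul(2, -12)))), Mul(-190, Add(65, -190))) = Add(Add(14476, Mul(-1, Add(136, -24))), Mul(-190, -125)) = Add(Add(14476, Mul(-1, 112)), 23750) = Add(Add(14476, -112), 23750) = Add(14364, 23750) = 38114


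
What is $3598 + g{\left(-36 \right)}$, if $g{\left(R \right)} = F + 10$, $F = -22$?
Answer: $3586$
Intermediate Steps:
$g{\left(R \right)} = -12$ ($g{\left(R \right)} = -22 + 10 = -12$)
$3598 + g{\left(-36 \right)} = 3598 - 12 = 3586$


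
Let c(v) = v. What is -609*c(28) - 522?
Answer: -17574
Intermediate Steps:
-609*c(28) - 522 = -609*28 - 522 = -17052 - 522 = -17574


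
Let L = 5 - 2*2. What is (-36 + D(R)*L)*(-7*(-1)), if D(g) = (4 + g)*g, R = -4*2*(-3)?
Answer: 4452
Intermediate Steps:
L = 1 (L = 5 - 4 = 1)
R = 24 (R = -8*(-3) = 24)
D(g) = g*(4 + g)
(-36 + D(R)*L)*(-7*(-1)) = (-36 + (24*(4 + 24))*1)*(-7*(-1)) = (-36 + (24*28)*1)*7 = (-36 + 672*1)*7 = (-36 + 672)*7 = 636*7 = 4452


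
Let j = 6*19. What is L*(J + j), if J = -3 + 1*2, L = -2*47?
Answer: -10622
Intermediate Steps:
L = -94
J = -1 (J = -3 + 2 = -1)
j = 114
L*(J + j) = -94*(-1 + 114) = -94*113 = -10622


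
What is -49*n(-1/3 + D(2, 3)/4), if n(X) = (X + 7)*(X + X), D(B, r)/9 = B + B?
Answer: -119756/9 ≈ -13306.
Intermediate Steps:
D(B, r) = 18*B (D(B, r) = 9*(B + B) = 9*(2*B) = 18*B)
n(X) = 2*X*(7 + X) (n(X) = (7 + X)*(2*X) = 2*X*(7 + X))
-49*n(-1/3 + D(2, 3)/4) = -98*(-1/3 + (18*2)/4)*(7 + (-1/3 + (18*2)/4)) = -98*(-1*1/3 + 36*(1/4))*(7 + (-1*1/3 + 36*(1/4))) = -98*(-1/3 + 9)*(7 + (-1/3 + 9)) = -98*26*(7 + 26/3)/3 = -98*26*47/(3*3) = -49*2444/9 = -119756/9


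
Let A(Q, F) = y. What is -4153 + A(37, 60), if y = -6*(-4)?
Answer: -4129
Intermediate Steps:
y = 24
A(Q, F) = 24
-4153 + A(37, 60) = -4153 + 24 = -4129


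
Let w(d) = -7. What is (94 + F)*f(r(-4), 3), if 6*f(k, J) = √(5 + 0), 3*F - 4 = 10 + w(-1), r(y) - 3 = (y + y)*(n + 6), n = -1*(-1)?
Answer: 289*√5/18 ≈ 35.901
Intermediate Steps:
n = 1
r(y) = 3 + 14*y (r(y) = 3 + (y + y)*(1 + 6) = 3 + (2*y)*7 = 3 + 14*y)
F = 7/3 (F = 4/3 + (10 - 7)/3 = 4/3 + (⅓)*3 = 4/3 + 1 = 7/3 ≈ 2.3333)
f(k, J) = √5/6 (f(k, J) = √(5 + 0)/6 = √5/6)
(94 + F)*f(r(-4), 3) = (94 + 7/3)*(√5/6) = 289*(√5/6)/3 = 289*√5/18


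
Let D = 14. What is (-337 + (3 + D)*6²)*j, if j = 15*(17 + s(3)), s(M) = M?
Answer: 82500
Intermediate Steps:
j = 300 (j = 15*(17 + 3) = 15*20 = 300)
(-337 + (3 + D)*6²)*j = (-337 + (3 + 14)*6²)*300 = (-337 + 17*36)*300 = (-337 + 612)*300 = 275*300 = 82500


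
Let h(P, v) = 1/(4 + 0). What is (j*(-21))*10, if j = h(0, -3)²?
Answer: -105/8 ≈ -13.125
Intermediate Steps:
h(P, v) = ¼ (h(P, v) = 1/4 = ¼)
j = 1/16 (j = (¼)² = 1/16 ≈ 0.062500)
(j*(-21))*10 = ((1/16)*(-21))*10 = -21/16*10 = -105/8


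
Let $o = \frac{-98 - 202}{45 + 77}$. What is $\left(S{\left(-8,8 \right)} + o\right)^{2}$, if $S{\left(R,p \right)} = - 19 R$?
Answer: $\frac{83210884}{3721} \approx 22363.0$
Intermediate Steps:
$o = - \frac{150}{61}$ ($o = - \frac{300}{122} = \left(-300\right) \frac{1}{122} = - \frac{150}{61} \approx -2.459$)
$\left(S{\left(-8,8 \right)} + o\right)^{2} = \left(\left(-19\right) \left(-8\right) - \frac{150}{61}\right)^{2} = \left(152 - \frac{150}{61}\right)^{2} = \left(\frac{9122}{61}\right)^{2} = \frac{83210884}{3721}$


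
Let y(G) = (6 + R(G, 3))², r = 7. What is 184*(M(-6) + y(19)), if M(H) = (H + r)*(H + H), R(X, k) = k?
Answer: 12696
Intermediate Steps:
M(H) = 2*H*(7 + H) (M(H) = (H + 7)*(H + H) = (7 + H)*(2*H) = 2*H*(7 + H))
y(G) = 81 (y(G) = (6 + 3)² = 9² = 81)
184*(M(-6) + y(19)) = 184*(2*(-6)*(7 - 6) + 81) = 184*(2*(-6)*1 + 81) = 184*(-12 + 81) = 184*69 = 12696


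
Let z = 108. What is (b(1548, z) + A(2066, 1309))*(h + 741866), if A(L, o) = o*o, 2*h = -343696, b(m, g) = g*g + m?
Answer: 984246090474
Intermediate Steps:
b(m, g) = m + g² (b(m, g) = g² + m = m + g²)
h = -171848 (h = (½)*(-343696) = -171848)
A(L, o) = o²
(b(1548, z) + A(2066, 1309))*(h + 741866) = ((1548 + 108²) + 1309²)*(-171848 + 741866) = ((1548 + 11664) + 1713481)*570018 = (13212 + 1713481)*570018 = 1726693*570018 = 984246090474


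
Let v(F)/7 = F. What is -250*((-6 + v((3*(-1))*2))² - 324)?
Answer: -495000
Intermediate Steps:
v(F) = 7*F
-250*((-6 + v((3*(-1))*2))² - 324) = -250*((-6 + 7*((3*(-1))*2))² - 324) = -250*((-6 + 7*(-3*2))² - 324) = -250*((-6 + 7*(-6))² - 324) = -250*((-6 - 42)² - 324) = -250*((-48)² - 324) = -250*(2304 - 324) = -250*1980 = -495000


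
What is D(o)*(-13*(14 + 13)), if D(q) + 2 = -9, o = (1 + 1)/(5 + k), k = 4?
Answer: 3861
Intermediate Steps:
o = 2/9 (o = (1 + 1)/(5 + 4) = 2/9 ≈ 0.22222)
D(q) = -11 (D(q) = -2 - 9 = -11)
D(o)*(-13*(14 + 13)) = -(-143)*(14 + 13) = -(-143)*27 = -11*(-351) = 3861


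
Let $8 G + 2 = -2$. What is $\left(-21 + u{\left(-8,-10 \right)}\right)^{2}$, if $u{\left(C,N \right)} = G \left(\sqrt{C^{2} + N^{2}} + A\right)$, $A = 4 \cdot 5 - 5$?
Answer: $\frac{3413}{4} + 57 \sqrt{41} \approx 1218.2$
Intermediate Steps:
$A = 15$ ($A = 20 - 5 = 15$)
$G = - \frac{1}{2}$ ($G = - \frac{1}{4} + \frac{1}{8} \left(-2\right) = - \frac{1}{4} - \frac{1}{4} = - \frac{1}{2} \approx -0.5$)
$u{\left(C,N \right)} = - \frac{15}{2} - \frac{\sqrt{C^{2} + N^{2}}}{2}$ ($u{\left(C,N \right)} = - \frac{\sqrt{C^{2} + N^{2}} + 15}{2} = - \frac{15 + \sqrt{C^{2} + N^{2}}}{2} = - \frac{15}{2} - \frac{\sqrt{C^{2} + N^{2}}}{2}$)
$\left(-21 + u{\left(-8,-10 \right)}\right)^{2} = \left(-21 - \left(\frac{15}{2} + \frac{\sqrt{\left(-8\right)^{2} + \left(-10\right)^{2}}}{2}\right)\right)^{2} = \left(-21 - \left(\frac{15}{2} + \frac{\sqrt{64 + 100}}{2}\right)\right)^{2} = \left(-21 - \left(\frac{15}{2} + \frac{\sqrt{164}}{2}\right)\right)^{2} = \left(-21 - \left(\frac{15}{2} + \frac{2 \sqrt{41}}{2}\right)\right)^{2} = \left(-21 - \left(\frac{15}{2} + \sqrt{41}\right)\right)^{2} = \left(- \frac{57}{2} - \sqrt{41}\right)^{2}$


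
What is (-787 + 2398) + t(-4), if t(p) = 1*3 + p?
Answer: 1610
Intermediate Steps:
t(p) = 3 + p
(-787 + 2398) + t(-4) = (-787 + 2398) + (3 - 4) = 1611 - 1 = 1610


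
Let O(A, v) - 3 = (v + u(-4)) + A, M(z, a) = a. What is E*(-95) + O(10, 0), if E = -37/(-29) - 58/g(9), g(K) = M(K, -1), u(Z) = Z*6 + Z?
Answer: -163740/29 ≈ -5646.2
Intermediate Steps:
u(Z) = 7*Z (u(Z) = 6*Z + Z = 7*Z)
g(K) = -1
O(A, v) = -25 + A + v (O(A, v) = 3 + ((v + 7*(-4)) + A) = 3 + ((v - 28) + A) = 3 + ((-28 + v) + A) = 3 + (-28 + A + v) = -25 + A + v)
E = 1719/29 (E = -37/(-29) - 58/(-1) = -37*(-1/29) - 58*(-1) = 37/29 + 58 = 1719/29 ≈ 59.276)
E*(-95) + O(10, 0) = (1719/29)*(-95) + (-25 + 10 + 0) = -163305/29 - 15 = -163740/29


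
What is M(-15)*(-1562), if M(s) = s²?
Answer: -351450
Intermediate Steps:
M(-15)*(-1562) = (-15)²*(-1562) = 225*(-1562) = -351450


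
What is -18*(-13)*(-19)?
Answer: -4446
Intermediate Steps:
-18*(-13)*(-19) = 234*(-19) = -4446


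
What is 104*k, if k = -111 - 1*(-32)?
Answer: -8216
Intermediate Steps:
k = -79 (k = -111 + 32 = -79)
104*k = 104*(-79) = -8216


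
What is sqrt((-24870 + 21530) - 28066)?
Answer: I*sqrt(31406) ≈ 177.22*I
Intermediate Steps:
sqrt((-24870 + 21530) - 28066) = sqrt(-3340 - 28066) = sqrt(-31406) = I*sqrt(31406)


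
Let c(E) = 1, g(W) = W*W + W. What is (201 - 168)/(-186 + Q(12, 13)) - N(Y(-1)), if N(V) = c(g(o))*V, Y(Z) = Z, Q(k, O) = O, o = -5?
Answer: 140/173 ≈ 0.80925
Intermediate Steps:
g(W) = W + W² (g(W) = W² + W = W + W²)
N(V) = V (N(V) = 1*V = V)
(201 - 168)/(-186 + Q(12, 13)) - N(Y(-1)) = (201 - 168)/(-186 + 13) - 1*(-1) = 33/(-173) + 1 = 33*(-1/173) + 1 = -33/173 + 1 = 140/173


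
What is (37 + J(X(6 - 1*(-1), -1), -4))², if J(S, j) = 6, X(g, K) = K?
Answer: 1849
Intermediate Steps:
(37 + J(X(6 - 1*(-1), -1), -4))² = (37 + 6)² = 43² = 1849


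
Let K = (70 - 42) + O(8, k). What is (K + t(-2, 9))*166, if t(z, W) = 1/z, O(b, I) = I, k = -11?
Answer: 2739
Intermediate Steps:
K = 17 (K = (70 - 42) - 11 = 28 - 11 = 17)
(K + t(-2, 9))*166 = (17 + 1/(-2))*166 = (17 - 1/2)*166 = (33/2)*166 = 2739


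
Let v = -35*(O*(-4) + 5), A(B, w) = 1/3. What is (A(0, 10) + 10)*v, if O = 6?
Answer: 20615/3 ≈ 6871.7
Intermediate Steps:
A(B, w) = ⅓
v = 665 (v = -35*(6*(-4) + 5) = -35*(-24 + 5) = -35*(-19) = -7*(-95) = 665)
(A(0, 10) + 10)*v = (⅓ + 10)*665 = (31/3)*665 = 20615/3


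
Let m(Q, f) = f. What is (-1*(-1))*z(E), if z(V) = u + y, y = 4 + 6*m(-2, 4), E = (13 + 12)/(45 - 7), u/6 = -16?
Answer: -68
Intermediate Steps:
u = -96 (u = 6*(-16) = -96)
E = 25/38 ≈ 0.65790
y = 28 (y = 4 + 6*4 = 4 + 24 = 28)
z(V) = -68 (z(V) = -96 + 28 = -68)
(-1*(-1))*z(E) = -1*(-1)*(-68) = 1*(-68) = -68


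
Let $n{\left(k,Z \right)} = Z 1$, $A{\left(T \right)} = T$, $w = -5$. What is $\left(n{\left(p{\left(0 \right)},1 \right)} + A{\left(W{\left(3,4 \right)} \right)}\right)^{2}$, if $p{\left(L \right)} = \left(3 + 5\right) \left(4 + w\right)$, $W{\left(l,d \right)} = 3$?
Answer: $16$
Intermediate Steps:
$p{\left(L \right)} = -8$ ($p{\left(L \right)} = \left(3 + 5\right) \left(4 - 5\right) = 8 \left(-1\right) = -8$)
$n{\left(k,Z \right)} = Z$
$\left(n{\left(p{\left(0 \right)},1 \right)} + A{\left(W{\left(3,4 \right)} \right)}\right)^{2} = \left(1 + 3\right)^{2} = 4^{2} = 16$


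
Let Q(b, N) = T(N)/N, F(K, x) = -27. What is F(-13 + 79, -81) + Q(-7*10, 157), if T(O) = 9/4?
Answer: -16947/628 ≈ -26.986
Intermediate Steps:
T(O) = 9/4 (T(O) = 9*(¼) = 9/4)
Q(b, N) = 9/(4*N)
F(-13 + 79, -81) + Q(-7*10, 157) = -27 + (9/4)/157 = -27 + (9/4)*(1/157) = -27 + 9/628 = -16947/628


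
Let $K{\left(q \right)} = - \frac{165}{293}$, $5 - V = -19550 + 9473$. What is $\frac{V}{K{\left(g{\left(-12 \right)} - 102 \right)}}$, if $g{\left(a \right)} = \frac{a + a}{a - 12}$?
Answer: $- \frac{2954026}{165} \approx -17903.0$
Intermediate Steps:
$V = 10082$ ($V = 5 - \left(-19550 + 9473\right) = 5 - -10077 = 5 + 10077 = 10082$)
$g{\left(a \right)} = \frac{2 a}{-12 + a}$
$K{\left(q \right)} = - \frac{165}{293}$ ($K{\left(q \right)} = \left(-165\right) \frac{1}{293} = - \frac{165}{293}$)
$\frac{V}{K{\left(g{\left(-12 \right)} - 102 \right)}} = \frac{10082}{- \frac{165}{293}} = 10082 \left(- \frac{293}{165}\right) = - \frac{2954026}{165}$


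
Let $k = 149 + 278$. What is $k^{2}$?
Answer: $182329$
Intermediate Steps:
$k = 427$
$k^{2} = 427^{2} = 182329$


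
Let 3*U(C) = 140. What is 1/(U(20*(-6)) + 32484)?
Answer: 3/97592 ≈ 3.0740e-5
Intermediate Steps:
U(C) = 140/3 (U(C) = (⅓)*140 = 140/3)
1/(U(20*(-6)) + 32484) = 1/(140/3 + 32484) = 1/(97592/3) = 3/97592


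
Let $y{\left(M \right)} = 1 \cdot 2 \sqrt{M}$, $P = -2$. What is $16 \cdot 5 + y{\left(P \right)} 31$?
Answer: $80 + 62 i \sqrt{2} \approx 80.0 + 87.681 i$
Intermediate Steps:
$y{\left(M \right)} = 2 \sqrt{M}$
$16 \cdot 5 + y{\left(P \right)} 31 = 16 \cdot 5 + 2 \sqrt{-2} \cdot 31 = 80 + 2 i \sqrt{2} \cdot 31 = 80 + 62 i \sqrt{2}$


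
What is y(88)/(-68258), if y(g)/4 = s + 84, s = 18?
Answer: -204/34129 ≈ -0.0059773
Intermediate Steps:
y(g) = 408 (y(g) = 4*(18 + 84) = 4*102 = 408)
y(88)/(-68258) = 408/(-68258) = 408*(-1/68258) = -204/34129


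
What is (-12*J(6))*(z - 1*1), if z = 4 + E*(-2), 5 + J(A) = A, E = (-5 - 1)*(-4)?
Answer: 540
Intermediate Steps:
E = 24 (E = -6*(-4) = 24)
J(A) = -5 + A
z = -44 (z = 4 + 24*(-2) = 4 - 48 = -44)
(-12*J(6))*(z - 1*1) = (-12*(-5 + 6))*(-44 - 1*1) = (-12*1)*(-44 - 1) = -12*(-45) = 540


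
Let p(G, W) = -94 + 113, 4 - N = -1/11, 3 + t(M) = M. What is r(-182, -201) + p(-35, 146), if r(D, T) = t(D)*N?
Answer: -8116/11 ≈ -737.82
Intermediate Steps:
t(M) = -3 + M
N = 45/11 (N = 4 - (-1)/11 = 4 - 1*(-1/11) = 4 + 1/11 = 45/11 ≈ 4.0909)
r(D, T) = -135/11 + 45*D/11 (r(D, T) = (-3 + D)*(45/11) = -135/11 + 45*D/11)
p(G, W) = 19
r(-182, -201) + p(-35, 146) = (-135/11 + (45/11)*(-182)) + 19 = (-135/11 - 8190/11) + 19 = -8325/11 + 19 = -8116/11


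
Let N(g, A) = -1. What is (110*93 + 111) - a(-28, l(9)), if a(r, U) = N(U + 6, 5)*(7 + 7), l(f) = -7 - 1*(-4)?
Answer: 10355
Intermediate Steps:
l(f) = -3 (l(f) = -7 + 4 = -3)
a(r, U) = -14 (a(r, U) = -(7 + 7) = -1*14 = -14)
(110*93 + 111) - a(-28, l(9)) = (110*93 + 111) - 1*(-14) = (10230 + 111) + 14 = 10341 + 14 = 10355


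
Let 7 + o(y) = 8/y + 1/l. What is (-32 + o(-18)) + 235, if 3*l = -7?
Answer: 12293/63 ≈ 195.13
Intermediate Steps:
l = -7/3 (l = (1/3)*(-7) = -7/3 ≈ -2.3333)
o(y) = -52/7 + 8/y (o(y) = -7 + (8/y + 1/(-7/3)) = -7 + (8/y + 1*(-3/7)) = -7 + (8/y - 3/7) = -7 + (-3/7 + 8/y) = -52/7 + 8/y)
(-32 + o(-18)) + 235 = (-32 + (-52/7 + 8/(-18))) + 235 = (-32 + (-52/7 + 8*(-1/18))) + 235 = (-32 + (-52/7 - 4/9)) + 235 = (-32 - 496/63) + 235 = -2512/63 + 235 = 12293/63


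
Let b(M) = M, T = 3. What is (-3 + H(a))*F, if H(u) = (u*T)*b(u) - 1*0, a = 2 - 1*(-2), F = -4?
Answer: -180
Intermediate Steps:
a = 4 (a = 2 + 2 = 4)
H(u) = 3*u² (H(u) = (u*3)*u - 1*0 = (3*u)*u + 0 = 3*u² + 0 = 3*u²)
(-3 + H(a))*F = (-3 + 3*4²)*(-4) = (-3 + 3*16)*(-4) = (-3 + 48)*(-4) = 45*(-4) = -180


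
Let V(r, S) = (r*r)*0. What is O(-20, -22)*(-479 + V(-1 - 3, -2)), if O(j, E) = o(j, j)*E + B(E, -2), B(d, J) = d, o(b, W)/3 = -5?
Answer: -147532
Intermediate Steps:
o(b, W) = -15 (o(b, W) = 3*(-5) = -15)
V(r, S) = 0 (V(r, S) = r**2*0 = 0)
O(j, E) = -14*E (O(j, E) = -15*E + E = -14*E)
O(-20, -22)*(-479 + V(-1 - 3, -2)) = (-14*(-22))*(-479 + 0) = 308*(-479) = -147532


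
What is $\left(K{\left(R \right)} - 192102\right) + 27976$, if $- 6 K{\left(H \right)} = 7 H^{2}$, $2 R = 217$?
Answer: $- \frac{4268647}{24} \approx -1.7786 \cdot 10^{5}$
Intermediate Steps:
$R = \frac{217}{2}$ ($R = \frac{1}{2} \cdot 217 = \frac{217}{2} \approx 108.5$)
$K{\left(H \right)} = - \frac{7 H^{2}}{6}$
$\left(K{\left(R \right)} - 192102\right) + 27976 = \left(- \frac{7 \left(\frac{217}{2}\right)^{2}}{6} - 192102\right) + 27976 = \left(\left(- \frac{7}{6}\right) \frac{47089}{4} - 192102\right) + 27976 = \left(- \frac{329623}{24} - 192102\right) + 27976 = - \frac{4940071}{24} + 27976 = - \frac{4268647}{24}$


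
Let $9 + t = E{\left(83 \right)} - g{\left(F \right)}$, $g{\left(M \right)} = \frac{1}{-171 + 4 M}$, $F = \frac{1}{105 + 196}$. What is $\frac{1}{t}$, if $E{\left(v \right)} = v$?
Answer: $\frac{51467}{3808859} \approx 0.013512$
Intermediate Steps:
$F = \frac{1}{301} \approx 0.0033223$
$t = \frac{3808859}{51467}$ ($t = -9 + \left(83 - \frac{1}{-171 + 4 \cdot \frac{1}{301}}\right) = -9 + \left(83 - \frac{1}{-171 + \frac{4}{301}}\right) = -9 + \left(83 - \frac{1}{- \frac{51467}{301}}\right) = -9 + \left(83 - - \frac{301}{51467}\right) = -9 + \left(83 + \frac{301}{51467}\right) = -9 + \frac{4272062}{51467} = \frac{3808859}{51467} \approx 74.006$)
$\frac{1}{t} = \frac{1}{\frac{3808859}{51467}} = \frac{51467}{3808859}$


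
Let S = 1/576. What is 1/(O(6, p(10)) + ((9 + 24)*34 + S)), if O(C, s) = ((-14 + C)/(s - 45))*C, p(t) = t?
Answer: 20160/22647203 ≈ 0.00089018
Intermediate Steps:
S = 1/576 ≈ 0.0017361
O(C, s) = C*(-14 + C)/(-45 + s) (O(C, s) = ((-14 + C)/(-45 + s))*C = C*(-14 + C)/(-45 + s))
1/(O(6, p(10)) + ((9 + 24)*34 + S)) = 1/(6*(-14 + 6)/(-45 + 10) + ((9 + 24)*34 + 1/576)) = 1/(6*(-8)/(-35) + (33*34 + 1/576)) = 1/(6*(-1/35)*(-8) + (1122 + 1/576)) = 1/(48/35 + 646273/576) = 1/(22647203/20160) = 20160/22647203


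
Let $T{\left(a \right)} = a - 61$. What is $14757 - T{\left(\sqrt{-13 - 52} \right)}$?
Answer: $14818 - i \sqrt{65} \approx 14818.0 - 8.0623 i$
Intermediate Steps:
$T{\left(a \right)} = -61 + a$
$14757 - T{\left(\sqrt{-13 - 52} \right)} = 14757 - \left(-61 + \sqrt{-13 - 52}\right) = 14757 - \left(-61 + \sqrt{-65}\right) = 14757 - \left(-61 + i \sqrt{65}\right) = 14757 + \left(61 - i \sqrt{65}\right) = 14818 - i \sqrt{65}$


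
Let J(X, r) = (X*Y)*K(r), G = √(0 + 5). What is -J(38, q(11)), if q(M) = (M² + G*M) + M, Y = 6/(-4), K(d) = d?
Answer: 7524 + 627*√5 ≈ 8926.0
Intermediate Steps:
G = √5 ≈ 2.2361
Y = -3/2 (Y = 6*(-¼) = -3/2 ≈ -1.5000)
q(M) = M + M² + M*√5 (q(M) = (M² + √5*M) + M = (M² + M*√5) + M = M + M² + M*√5)
J(X, r) = -3*X*r/2 (J(X, r) = (X*(-3/2))*r = (-3*X/2)*r = -3*X*r/2)
-J(38, q(11)) = -(-3)*38*11*(1 + 11 + √5)/2 = -(-3)*38*11*(12 + √5)/2 = -(-3)*38*(132 + 11*√5)/2 = -(-7524 - 627*√5) = 7524 + 627*√5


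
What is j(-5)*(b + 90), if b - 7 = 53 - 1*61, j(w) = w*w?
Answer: 2225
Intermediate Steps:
j(w) = w²
b = -1 (b = 7 + (53 - 1*61) = 7 + (53 - 61) = 7 - 8 = -1)
j(-5)*(b + 90) = (-5)²*(-1 + 90) = 25*89 = 2225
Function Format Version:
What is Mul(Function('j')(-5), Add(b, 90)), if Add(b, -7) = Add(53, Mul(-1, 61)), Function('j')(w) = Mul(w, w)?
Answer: 2225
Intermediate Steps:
Function('j')(w) = Pow(w, 2)
b = -1 (b = Add(7, Add(53, Mul(-1, 61))) = Add(7, Add(53, -61)) = Add(7, -8) = -1)
Mul(Function('j')(-5), Add(b, 90)) = Mul(Pow(-5, 2), Add(-1, 90)) = Mul(25, 89) = 2225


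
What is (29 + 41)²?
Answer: 4900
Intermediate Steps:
(29 + 41)² = 70² = 4900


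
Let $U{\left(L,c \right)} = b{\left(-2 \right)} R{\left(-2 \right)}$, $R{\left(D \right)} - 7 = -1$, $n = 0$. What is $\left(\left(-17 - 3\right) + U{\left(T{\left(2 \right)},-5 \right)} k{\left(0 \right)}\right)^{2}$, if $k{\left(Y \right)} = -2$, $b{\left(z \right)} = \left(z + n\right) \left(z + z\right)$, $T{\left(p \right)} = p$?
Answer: $13456$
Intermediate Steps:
$R{\left(D \right)} = 6$ ($R{\left(D \right)} = 7 - 1 = 6$)
$b{\left(z \right)} = 2 z^{2}$ ($b{\left(z \right)} = \left(z + 0\right) \left(z + z\right) = z 2 z = 2 z^{2}$)
$U{\left(L,c \right)} = 48$ ($U{\left(L,c \right)} = 2 \left(-2\right)^{2} \cdot 6 = 2 \cdot 4 \cdot 6 = 8 \cdot 6 = 48$)
$\left(\left(-17 - 3\right) + U{\left(T{\left(2 \right)},-5 \right)} k{\left(0 \right)}\right)^{2} = \left(\left(-17 - 3\right) + 48 \left(-2\right)\right)^{2} = \left(-20 - 96\right)^{2} = \left(-116\right)^{2} = 13456$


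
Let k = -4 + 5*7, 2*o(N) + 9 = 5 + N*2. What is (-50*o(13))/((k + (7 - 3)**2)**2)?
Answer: -550/2209 ≈ -0.24898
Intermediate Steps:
o(N) = -2 + N (o(N) = -9/2 + (5 + N*2)/2 = -9/2 + (5 + 2*N)/2 = -9/2 + (5/2 + N) = -2 + N)
k = 31 (k = -4 + 35 = 31)
(-50*o(13))/((k + (7 - 3)**2)**2) = (-50*(-2 + 13))/((31 + (7 - 3)**2)**2) = (-50*11)/((31 + 4**2)**2) = -550/(31 + 16)**2 = -550/(47**2) = -550/2209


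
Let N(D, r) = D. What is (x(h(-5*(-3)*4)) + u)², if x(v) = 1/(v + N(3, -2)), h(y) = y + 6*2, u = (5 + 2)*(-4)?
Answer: 4405801/5625 ≈ 783.25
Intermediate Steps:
u = -28 (u = 7*(-4) = -28)
h(y) = 12 + y (h(y) = y + 12 = 12 + y)
x(v) = 1/(3 + v) (x(v) = 1/(v + 3) = 1/(3 + v))
(x(h(-5*(-3)*4)) + u)² = (1/(3 + (12 - 5*(-3)*4)) - 28)² = (1/(3 + (12 + 15*4)) - 28)² = (1/(3 + (12 + 60)) - 28)² = (1/(3 + 72) - 28)² = (1/75 - 28)² = (-2099/75)² = 4405801/5625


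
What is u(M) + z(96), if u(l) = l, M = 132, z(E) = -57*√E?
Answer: 132 - 228*√6 ≈ -426.48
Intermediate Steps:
u(M) + z(96) = 132 - 228*√6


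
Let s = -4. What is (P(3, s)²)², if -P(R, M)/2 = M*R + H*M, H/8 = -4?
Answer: 2897022976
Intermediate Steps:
H = -32 (H = 8*(-4) = -32)
P(R, M) = 64*M - 2*M*R (P(R, M) = -2*(M*R - 32*M) = -2*(-32*M + M*R) = 64*M - 2*M*R)
(P(3, s)²)² = ((2*(-4)*(32 - 1*3))²)² = ((2*(-4)*(32 - 3))²)² = ((2*(-4)*29)²)² = ((-232)²)² = 53824² = 2897022976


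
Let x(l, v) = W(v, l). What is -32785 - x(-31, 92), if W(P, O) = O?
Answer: -32754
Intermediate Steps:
x(l, v) = l
-32785 - x(-31, 92) = -32785 - 1*(-31) = -32785 + 31 = -32754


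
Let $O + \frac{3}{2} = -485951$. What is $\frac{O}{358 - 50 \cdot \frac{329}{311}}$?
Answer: $- \frac{302262455}{189776} \approx -1592.7$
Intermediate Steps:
$O = - \frac{971905}{2}$ ($O = - \frac{3}{2} - 485951 = - \frac{971905}{2} \approx -4.8595 \cdot 10^{5}$)
$\frac{O}{358 - 50 \cdot \frac{329}{311}} = - \frac{971905}{2 \left(358 - 50 \cdot \frac{329}{311}\right)} = - \frac{971905}{2 \left(358 - 50 \cdot 329 \cdot \frac{1}{311}\right)} = - \frac{971905}{2 \left(358 - \frac{16450}{311}\right)} = - \frac{971905}{2 \cdot \frac{94888}{311}} = \left(- \frac{971905}{2}\right) \frac{311}{94888} = - \frac{302262455}{189776}$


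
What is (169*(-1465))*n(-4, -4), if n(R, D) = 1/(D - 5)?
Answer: 247585/9 ≈ 27509.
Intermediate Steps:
n(R, D) = 1/(-5 + D)
(169*(-1465))*n(-4, -4) = (169*(-1465))/(-5 - 4) = -247585/(-9) = -247585*(-1/9) = 247585/9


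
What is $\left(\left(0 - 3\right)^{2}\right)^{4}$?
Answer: $6561$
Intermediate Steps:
$\left(\left(0 - 3\right)^{2}\right)^{4} = \left(\left(-3\right)^{2}\right)^{4} = 9^{4} = 6561$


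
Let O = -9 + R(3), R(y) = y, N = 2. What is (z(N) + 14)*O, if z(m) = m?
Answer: -96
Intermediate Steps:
O = -6 (O = -9 + 3 = -6)
(z(N) + 14)*O = (2 + 14)*(-6) = 16*(-6) = -96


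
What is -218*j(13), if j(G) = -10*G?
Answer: 28340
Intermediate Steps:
-218*j(13) = -(-2180)*13 = -218*(-130) = 28340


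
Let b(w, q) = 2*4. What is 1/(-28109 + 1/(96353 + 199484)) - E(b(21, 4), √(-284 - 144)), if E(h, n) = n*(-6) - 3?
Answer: 24946750859/8315682232 + 12*I*√107 ≈ 3.0 + 124.13*I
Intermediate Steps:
b(w, q) = 8
E(h, n) = -3 - 6*n (E(h, n) = -6*n - 3 = -3 - 6*n)
1/(-28109 + 1/(96353 + 199484)) - E(b(21, 4), √(-284 - 144)) = 1/(-28109 + 1/(96353 + 199484)) - (-3 - 6*√(-284 - 144)) = 1/(-28109 + 1/295837) - (-3 - 12*I*√107) = 1/(-8315682232/295837) - (-3 - 12*I*√107) = -295837/8315682232 + (3 + 12*I*√107) = 24946750859/8315682232 + 12*I*√107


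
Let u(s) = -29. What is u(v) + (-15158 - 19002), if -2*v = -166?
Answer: -34189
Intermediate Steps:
v = 83 (v = -½*(-166) = 83)
u(v) + (-15158 - 19002) = -29 + (-15158 - 19002) = -29 - 34160 = -34189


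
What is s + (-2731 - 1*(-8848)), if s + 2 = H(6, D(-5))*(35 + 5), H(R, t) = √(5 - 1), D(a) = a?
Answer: 6195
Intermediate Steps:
H(R, t) = 2 (H(R, t) = √4 = 2)
s = 78 (s = -2 + 2*(35 + 5) = -2 + 2*40 = -2 + 80 = 78)
s + (-2731 - 1*(-8848)) = 78 + (-2731 - 1*(-8848)) = 78 + (-2731 + 8848) = 78 + 6117 = 6195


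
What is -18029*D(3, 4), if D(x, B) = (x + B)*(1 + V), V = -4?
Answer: 378609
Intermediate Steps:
D(x, B) = -3*B - 3*x (D(x, B) = (x + B)*(1 - 4) = (B + x)*(-3) = -3*B - 3*x)
-18029*D(3, 4) = -18029*(-3*4 - 3*3) = -18029*(-12 - 9) = -18029*(-21) = 378609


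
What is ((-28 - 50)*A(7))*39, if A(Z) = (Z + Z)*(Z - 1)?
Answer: -255528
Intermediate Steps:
A(Z) = 2*Z*(-1 + Z) (A(Z) = (2*Z)*(-1 + Z) = 2*Z*(-1 + Z))
((-28 - 50)*A(7))*39 = ((-28 - 50)*(2*7*(-1 + 7)))*39 = -156*7*6*39 = -78*84*39 = -6552*39 = -255528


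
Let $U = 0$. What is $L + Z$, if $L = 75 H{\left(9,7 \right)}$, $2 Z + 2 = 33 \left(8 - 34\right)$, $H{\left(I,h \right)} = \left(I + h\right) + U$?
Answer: $770$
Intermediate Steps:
$H{\left(I,h \right)} = I + h$ ($H{\left(I,h \right)} = \left(I + h\right) + 0 = I + h$)
$Z = -430$ ($Z = -1 + \frac{33 \left(8 - 34\right)}{2} = -1 + \frac{33 \left(-26\right)}{2} = -1 + \frac{1}{2} \left(-858\right) = -1 - 429 = -430$)
$L = 1200$ ($L = 75 \left(9 + 7\right) = 75 \cdot 16 = 1200$)
$L + Z = 1200 - 430 = 770$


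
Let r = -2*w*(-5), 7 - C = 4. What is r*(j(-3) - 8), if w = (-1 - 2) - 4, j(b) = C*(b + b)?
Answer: 1820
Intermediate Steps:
C = 3 (C = 7 - 1*4 = 7 - 4 = 3)
j(b) = 6*b (j(b) = 3*(b + b) = 3*(2*b) = 6*b)
w = -7 (w = -3 - 4 = -7)
r = -70 (r = -2*(-7)*(-5) = 14*(-5) = -70)
r*(j(-3) - 8) = -70*(6*(-3) - 8) = -70*(-18 - 8) = -70*(-26) = 1820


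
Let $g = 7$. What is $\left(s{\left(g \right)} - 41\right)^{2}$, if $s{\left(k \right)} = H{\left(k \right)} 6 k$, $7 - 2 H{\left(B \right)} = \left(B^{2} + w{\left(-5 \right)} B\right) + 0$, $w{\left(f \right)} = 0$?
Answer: $851929$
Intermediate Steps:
$H{\left(B \right)} = \frac{7}{2} - \frac{B^{2}}{2}$ ($H{\left(B \right)} = \frac{7}{2} - \frac{\left(B^{2} + 0 B\right) + 0}{2} = \frac{7}{2} - \frac{\left(B^{2} + 0\right) + 0}{2} = \frac{7}{2} - \frac{B^{2} + 0}{2} = \frac{7}{2} - \frac{B^{2}}{2}$)
$s{\left(k \right)} = k \left(21 - 3 k^{2}\right)$ ($s{\left(k \right)} = \left(\frac{7}{2} - \frac{k^{2}}{2}\right) 6 k = \left(21 - 3 k^{2}\right) k = k \left(21 - 3 k^{2}\right)$)
$\left(s{\left(g \right)} - 41\right)^{2} = \left(3 \cdot 7 \left(7 - 7^{2}\right) - 41\right)^{2} = \left(3 \cdot 7 \left(7 - 49\right) - 41\right)^{2} = \left(3 \cdot 7 \left(-42\right) - 41\right)^{2} = \left(-882 - 41\right)^{2} = \left(-923\right)^{2} = 851929$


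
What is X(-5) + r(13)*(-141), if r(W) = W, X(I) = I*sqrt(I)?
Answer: -1833 - 5*I*sqrt(5) ≈ -1833.0 - 11.18*I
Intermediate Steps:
X(I) = I**(3/2)
X(-5) + r(13)*(-141) = (-5)**(3/2) + 13*(-141) = -5*I*sqrt(5) - 1833 = -1833 - 5*I*sqrt(5)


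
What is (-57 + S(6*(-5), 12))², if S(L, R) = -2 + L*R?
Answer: 175561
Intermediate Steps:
(-57 + S(6*(-5), 12))² = (-57 + (-2 + (6*(-5))*12))² = (-57 + (-2 - 30*12))² = (-57 + (-2 - 360))² = (-57 - 362)² = (-419)² = 175561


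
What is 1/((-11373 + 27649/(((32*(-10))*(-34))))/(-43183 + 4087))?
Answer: 425364480/123710591 ≈ 3.4384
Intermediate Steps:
1/((-11373 + 27649/(((32*(-10))*(-34))))/(-43183 + 4087)) = 1/((-11373 + 27649/((-320*(-34))))/(-39096)) = 1/((-11373 + 27649/10880)*(-1/39096)) = 1/(-123710591/10880*(-1/39096)) = 1/(123710591/425364480) = 425364480/123710591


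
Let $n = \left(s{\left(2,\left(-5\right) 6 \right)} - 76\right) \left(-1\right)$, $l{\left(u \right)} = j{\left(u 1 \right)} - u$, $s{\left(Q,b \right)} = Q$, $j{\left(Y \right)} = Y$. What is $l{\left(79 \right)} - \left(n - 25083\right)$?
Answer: $25009$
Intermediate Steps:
$l{\left(u \right)} = 0$ ($l{\left(u \right)} = u 1 - u = u - u = 0$)
$n = 74$ ($n = \left(2 - 76\right) \left(-1\right) = \left(-74\right) \left(-1\right) = 74$)
$l{\left(79 \right)} - \left(n - 25083\right) = 0 - \left(74 - 25083\right) = 0 - -25009 = 0 + 25009 = 25009$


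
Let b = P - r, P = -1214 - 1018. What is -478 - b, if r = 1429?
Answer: 3183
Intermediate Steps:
P = -2232
b = -3661 (b = -2232 - 1*1429 = -2232 - 1429 = -3661)
-478 - b = -478 - 1*(-3661) = -478 + 3661 = 3183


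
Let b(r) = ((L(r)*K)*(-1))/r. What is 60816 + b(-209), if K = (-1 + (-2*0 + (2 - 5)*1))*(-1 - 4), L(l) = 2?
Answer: 12710584/209 ≈ 60816.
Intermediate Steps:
K = 20 (K = (-1 + (0 - 3*1))*(-5) = (-1 + (0 - 3))*(-5) = (-1 - 3)*(-5) = -4*(-5) = 20)
b(r) = -40/r (b(r) = ((2*20)*(-1))/r = (40*(-1))/r = -40/r)
60816 + b(-209) = 60816 - 40/(-209) = 60816 - 40*(-1/209) = 60816 + 40/209 = 12710584/209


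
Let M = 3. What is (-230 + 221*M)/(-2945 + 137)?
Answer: -433/2808 ≈ -0.15420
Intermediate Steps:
(-230 + 221*M)/(-2945 + 137) = (-230 + 221*3)/(-2945 + 137) = (-230 + 663)/(-2808) = 433*(-1/2808) = -433/2808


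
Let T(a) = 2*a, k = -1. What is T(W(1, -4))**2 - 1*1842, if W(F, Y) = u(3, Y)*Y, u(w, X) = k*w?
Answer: -1266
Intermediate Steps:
u(w, X) = -w
W(F, Y) = -3*Y (W(F, Y) = (-1*3)*Y = -3*Y)
T(W(1, -4))**2 - 1*1842 = (2*(-3*(-4)))**2 - 1*1842 = (2*12)**2 - 1842 = 24**2 - 1842 = 576 - 1842 = -1266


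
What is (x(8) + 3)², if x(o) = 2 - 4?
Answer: 1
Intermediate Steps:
x(o) = -2
(x(8) + 3)² = (-2 + 3)² = 1² = 1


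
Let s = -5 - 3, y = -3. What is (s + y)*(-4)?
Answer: 44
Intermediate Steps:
s = -8
(s + y)*(-4) = (-8 - 3)*(-4) = -11*(-4) = 44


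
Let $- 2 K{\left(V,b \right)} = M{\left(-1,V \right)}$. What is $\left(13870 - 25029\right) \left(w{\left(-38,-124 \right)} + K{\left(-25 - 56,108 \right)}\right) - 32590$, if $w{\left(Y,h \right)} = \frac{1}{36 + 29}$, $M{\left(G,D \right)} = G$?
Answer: $- \frac{4984353}{130} \approx -38341.0$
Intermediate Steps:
$K{\left(V,b \right)} = \frac{1}{2}$ ($K{\left(V,b \right)} = \left(- \frac{1}{2}\right) \left(-1\right) = \frac{1}{2}$)
$w{\left(Y,h \right)} = \frac{1}{65}$
$\left(13870 - 25029\right) \left(w{\left(-38,-124 \right)} + K{\left(-25 - 56,108 \right)}\right) - 32590 = \left(13870 - 25029\right) \left(\frac{1}{65} + \frac{1}{2}\right) - 32590 = \left(-11159\right) \frac{67}{130} - 32590 = - \frac{747653}{130} - 32590 = - \frac{4984353}{130}$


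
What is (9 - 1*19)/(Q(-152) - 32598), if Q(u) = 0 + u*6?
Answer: 1/3351 ≈ 0.00029842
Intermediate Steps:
Q(u) = 6*u (Q(u) = 0 + 6*u = 6*u)
(9 - 1*19)/(Q(-152) - 32598) = (9 - 1*19)/(6*(-152) - 32598) = (9 - 19)/(-912 - 32598) = -10/(-33510) = -10*(-1/33510) = 1/3351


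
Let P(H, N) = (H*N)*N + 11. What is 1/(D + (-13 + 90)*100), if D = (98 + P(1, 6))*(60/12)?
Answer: 1/8425 ≈ 0.00011869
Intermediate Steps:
P(H, N) = 11 + H*N² (P(H, N) = H*N² + 11 = 11 + H*N²)
D = 725 (D = (98 + (11 + 1*6²))*(60/12) = (98 + (11 + 1*36))*(60*(1/12)) = (98 + (11 + 36))*5 = (98 + 47)*5 = 145*5 = 725)
1/(D + (-13 + 90)*100) = 1/(725 + (-13 + 90)*100) = 1/(725 + 77*100) = 1/(725 + 7700) = 1/8425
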